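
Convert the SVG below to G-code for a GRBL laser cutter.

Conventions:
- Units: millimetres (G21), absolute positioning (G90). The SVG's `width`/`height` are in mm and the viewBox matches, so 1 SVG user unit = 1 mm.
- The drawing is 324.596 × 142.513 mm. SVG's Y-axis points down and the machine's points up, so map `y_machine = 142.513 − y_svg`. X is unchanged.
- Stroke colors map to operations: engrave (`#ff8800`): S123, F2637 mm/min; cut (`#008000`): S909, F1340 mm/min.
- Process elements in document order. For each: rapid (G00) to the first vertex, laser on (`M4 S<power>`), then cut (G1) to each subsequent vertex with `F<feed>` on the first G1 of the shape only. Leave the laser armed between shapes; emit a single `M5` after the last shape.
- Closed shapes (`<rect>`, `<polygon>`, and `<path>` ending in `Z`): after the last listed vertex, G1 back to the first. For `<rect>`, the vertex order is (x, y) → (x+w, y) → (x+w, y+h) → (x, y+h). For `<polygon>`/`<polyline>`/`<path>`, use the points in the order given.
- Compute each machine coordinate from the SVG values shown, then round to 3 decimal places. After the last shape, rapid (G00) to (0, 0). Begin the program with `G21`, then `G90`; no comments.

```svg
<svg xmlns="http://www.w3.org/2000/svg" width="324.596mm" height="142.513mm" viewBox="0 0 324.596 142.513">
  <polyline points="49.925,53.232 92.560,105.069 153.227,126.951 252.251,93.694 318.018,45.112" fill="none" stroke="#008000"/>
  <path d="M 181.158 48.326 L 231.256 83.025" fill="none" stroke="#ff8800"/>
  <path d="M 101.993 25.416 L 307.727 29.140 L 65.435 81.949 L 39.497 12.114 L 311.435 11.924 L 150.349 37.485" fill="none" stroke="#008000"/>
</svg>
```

1 u = 1 mm; y_m = 142.513 − y.

[1] `<polyline>` open polyline, #008000→cut S909 F1340: (49.925,89.281) → (92.560,37.444) → (153.227,15.562) → (252.251,48.819) → (318.018,97.401)

[2] `<path>` line segment, #ff8800→engrave S123 F2637: (181.158,94.187) → (231.256,59.488)

[3] `<path>` open polyline, #008000→cut S909 F1340: (101.993,117.097) → (307.727,113.373) → (65.435,60.564) → (39.497,130.399) → (311.435,130.589) → (150.349,105.028)

G21
G90
G00 X49.925 Y89.281
M4 S909
G1 X92.560 Y37.444 F1340
G1 X153.227 Y15.562
G1 X252.251 Y48.819
G1 X318.018 Y97.401
G00 X181.158 Y94.187
M4 S123
G1 X231.256 Y59.488 F2637
G00 X101.993 Y117.097
M4 S909
G1 X307.727 Y113.373 F1340
G1 X65.435 Y60.564
G1 X39.497 Y130.399
G1 X311.435 Y130.589
G1 X150.349 Y105.028
M5
G00 X0.000 Y0.000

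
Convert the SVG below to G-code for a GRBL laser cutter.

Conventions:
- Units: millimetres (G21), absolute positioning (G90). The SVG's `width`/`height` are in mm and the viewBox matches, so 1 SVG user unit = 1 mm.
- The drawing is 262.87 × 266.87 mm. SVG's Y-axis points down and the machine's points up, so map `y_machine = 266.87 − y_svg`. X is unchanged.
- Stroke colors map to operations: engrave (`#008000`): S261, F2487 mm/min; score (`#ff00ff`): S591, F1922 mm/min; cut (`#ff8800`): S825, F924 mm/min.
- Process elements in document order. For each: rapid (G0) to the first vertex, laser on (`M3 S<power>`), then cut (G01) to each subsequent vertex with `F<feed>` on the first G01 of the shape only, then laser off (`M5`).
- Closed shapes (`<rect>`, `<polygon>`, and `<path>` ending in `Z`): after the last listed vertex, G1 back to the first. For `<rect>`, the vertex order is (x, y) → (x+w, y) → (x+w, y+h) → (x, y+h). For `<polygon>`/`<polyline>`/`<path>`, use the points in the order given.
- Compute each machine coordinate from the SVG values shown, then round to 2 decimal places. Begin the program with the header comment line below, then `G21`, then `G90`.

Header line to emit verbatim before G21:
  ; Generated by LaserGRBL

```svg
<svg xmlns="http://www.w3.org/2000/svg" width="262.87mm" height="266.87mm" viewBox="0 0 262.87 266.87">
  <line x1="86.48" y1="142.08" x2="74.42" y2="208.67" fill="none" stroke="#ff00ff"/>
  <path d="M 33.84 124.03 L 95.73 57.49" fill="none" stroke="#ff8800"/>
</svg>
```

1 u = 1 mm; y_m = 266.87 − y.

[1] `<line>` line segment, #ff00ff→score S591 F1922: (86.48,124.79) → (74.42,58.20)

[2] `<path>` line segment, #ff8800→cut S825 F924: (33.84,142.84) → (95.73,209.38)

; Generated by LaserGRBL
G21
G90
G0 X86.48 Y124.79
M3 S591
G01 X74.42 Y58.20 F1922
M5
G0 X33.84 Y142.84
M3 S825
G01 X95.73 Y209.38 F924
M5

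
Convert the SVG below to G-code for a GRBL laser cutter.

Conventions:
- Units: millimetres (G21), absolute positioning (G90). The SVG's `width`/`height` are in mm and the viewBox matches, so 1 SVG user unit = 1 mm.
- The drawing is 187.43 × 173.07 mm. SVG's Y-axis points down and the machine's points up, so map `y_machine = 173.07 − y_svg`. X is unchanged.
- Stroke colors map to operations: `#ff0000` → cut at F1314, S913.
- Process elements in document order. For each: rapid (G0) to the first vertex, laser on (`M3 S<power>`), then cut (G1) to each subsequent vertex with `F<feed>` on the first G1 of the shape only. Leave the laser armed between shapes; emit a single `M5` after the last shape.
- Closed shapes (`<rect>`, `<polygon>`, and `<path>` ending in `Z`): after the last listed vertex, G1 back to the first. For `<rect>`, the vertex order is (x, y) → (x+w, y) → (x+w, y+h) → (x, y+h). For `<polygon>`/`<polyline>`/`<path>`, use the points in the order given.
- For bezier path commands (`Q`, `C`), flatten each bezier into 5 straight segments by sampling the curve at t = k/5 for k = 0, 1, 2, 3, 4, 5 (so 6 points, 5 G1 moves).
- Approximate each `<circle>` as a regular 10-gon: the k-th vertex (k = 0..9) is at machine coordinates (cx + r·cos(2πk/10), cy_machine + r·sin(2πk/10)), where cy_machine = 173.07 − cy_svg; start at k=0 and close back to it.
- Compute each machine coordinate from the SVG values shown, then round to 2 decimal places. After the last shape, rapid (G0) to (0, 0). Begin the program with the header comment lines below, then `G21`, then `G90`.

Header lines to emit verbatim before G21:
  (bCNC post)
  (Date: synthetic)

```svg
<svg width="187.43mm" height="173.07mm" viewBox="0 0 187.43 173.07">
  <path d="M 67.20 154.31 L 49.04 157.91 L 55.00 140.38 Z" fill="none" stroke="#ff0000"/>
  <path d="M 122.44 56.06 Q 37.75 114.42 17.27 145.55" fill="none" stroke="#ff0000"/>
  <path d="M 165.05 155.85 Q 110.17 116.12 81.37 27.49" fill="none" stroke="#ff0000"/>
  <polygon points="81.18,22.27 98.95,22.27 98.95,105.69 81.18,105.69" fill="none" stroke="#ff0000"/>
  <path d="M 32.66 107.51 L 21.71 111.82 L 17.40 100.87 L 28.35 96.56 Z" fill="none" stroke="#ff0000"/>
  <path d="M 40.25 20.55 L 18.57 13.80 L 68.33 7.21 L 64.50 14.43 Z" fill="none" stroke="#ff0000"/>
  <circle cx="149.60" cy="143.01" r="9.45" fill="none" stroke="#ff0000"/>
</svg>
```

1 u = 1 mm; y_m = 173.07 − y.

[1] `<path>` regular polygon, #ff0000→cut S913 F1314: (67.20,18.76) → (49.04,15.16) → (55.00,32.69) → (67.20,18.76) (closed)

[2] `<path>` quadratic bezier, #ff0000→cut S913 F1314: (122.44,117.01) → (91.13,94.76) → (64.96,74.68) → (43.93,56.78) → (28.03,41.06) → (17.27,27.52)

[3] `<path>` quadratic bezier, #ff0000→cut S913 F1314: (165.05,17.22) → (144.14,35.07) → (125.32,56.83) → (108.58,82.50) → (93.93,112.08) → (81.37,145.58)

[4] `<polygon>` rectangle, #ff0000→cut S913 F1314: (81.18,150.80) → (98.95,150.80) → (98.95,67.38) → (81.18,67.38) → (81.18,150.80) (closed)

[5] `<path>` regular polygon, #ff0000→cut S913 F1314: (32.66,65.56) → (21.71,61.25) → (17.40,72.20) → (28.35,76.51) → (32.66,65.56) (closed)

[6] `<path>` closed polygon, #ff0000→cut S913 F1314: (40.25,152.52) → (18.57,159.27) → (68.33,165.86) → (64.50,158.64) → (40.25,152.52) (closed)

[7] `<circle>` circle, #ff0000→cut S913 F1314: (159.05,30.06) → (157.25,35.61) → (152.52,39.05) → (146.68,39.05) → (141.95,35.61) → (140.15,30.06) → (141.95,24.51) → (146.68,21.07) → (152.52,21.07) → (157.25,24.51) → (159.05,30.06) (closed)

(bCNC post)
(Date: synthetic)
G21
G90
G0 X67.20 Y18.76
M3 S913
G1 X49.04 Y15.16 F1314
G1 X55.00 Y32.69
G1 X67.20 Y18.76
G0 X122.44 Y117.01
M3 S913
G1 X91.13 Y94.76 F1314
G1 X64.96 Y74.68
G1 X43.93 Y56.78
G1 X28.03 Y41.06
G1 X17.27 Y27.52
G0 X165.05 Y17.22
M3 S913
G1 X144.14 Y35.07 F1314
G1 X125.32 Y56.83
G1 X108.58 Y82.50
G1 X93.93 Y112.08
G1 X81.37 Y145.58
G0 X81.18 Y150.80
M3 S913
G1 X98.95 Y150.80 F1314
G1 X98.95 Y67.38
G1 X81.18 Y67.38
G1 X81.18 Y150.80
G0 X32.66 Y65.56
M3 S913
G1 X21.71 Y61.25 F1314
G1 X17.40 Y72.20
G1 X28.35 Y76.51
G1 X32.66 Y65.56
G0 X40.25 Y152.52
M3 S913
G1 X18.57 Y159.27 F1314
G1 X68.33 Y165.86
G1 X64.50 Y158.64
G1 X40.25 Y152.52
G0 X159.05 Y30.06
M3 S913
G1 X157.25 Y35.61 F1314
G1 X152.52 Y39.05
G1 X146.68 Y39.05
G1 X141.95 Y35.61
G1 X140.15 Y30.06
G1 X141.95 Y24.51
G1 X146.68 Y21.07
G1 X152.52 Y21.07
G1 X157.25 Y24.51
G1 X159.05 Y30.06
M5
G0 X0.00 Y0.00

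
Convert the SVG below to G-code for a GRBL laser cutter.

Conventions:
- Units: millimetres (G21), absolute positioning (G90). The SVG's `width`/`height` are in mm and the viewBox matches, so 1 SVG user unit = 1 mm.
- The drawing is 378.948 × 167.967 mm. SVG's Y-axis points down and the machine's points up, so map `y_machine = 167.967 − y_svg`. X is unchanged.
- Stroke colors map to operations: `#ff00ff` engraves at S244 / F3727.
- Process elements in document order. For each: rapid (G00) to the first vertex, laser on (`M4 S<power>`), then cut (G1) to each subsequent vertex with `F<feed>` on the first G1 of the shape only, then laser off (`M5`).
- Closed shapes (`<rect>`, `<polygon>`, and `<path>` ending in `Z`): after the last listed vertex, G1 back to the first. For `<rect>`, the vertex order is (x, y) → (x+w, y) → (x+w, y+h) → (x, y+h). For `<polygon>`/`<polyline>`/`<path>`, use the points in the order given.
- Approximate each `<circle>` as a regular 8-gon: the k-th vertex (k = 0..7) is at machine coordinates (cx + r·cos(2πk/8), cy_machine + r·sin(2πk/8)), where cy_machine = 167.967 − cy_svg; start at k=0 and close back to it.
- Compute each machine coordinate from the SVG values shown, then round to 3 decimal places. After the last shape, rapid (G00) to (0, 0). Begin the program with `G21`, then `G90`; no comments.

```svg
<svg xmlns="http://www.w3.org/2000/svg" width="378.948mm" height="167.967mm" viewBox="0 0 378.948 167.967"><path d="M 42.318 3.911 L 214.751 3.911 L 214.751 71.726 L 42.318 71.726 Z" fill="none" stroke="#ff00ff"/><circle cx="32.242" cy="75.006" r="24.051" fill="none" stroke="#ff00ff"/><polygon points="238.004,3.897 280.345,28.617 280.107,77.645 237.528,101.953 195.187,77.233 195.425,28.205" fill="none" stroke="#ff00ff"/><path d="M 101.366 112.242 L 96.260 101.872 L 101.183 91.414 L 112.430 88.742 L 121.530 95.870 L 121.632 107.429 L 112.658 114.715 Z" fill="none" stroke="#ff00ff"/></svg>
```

Since the viewBox matches the mm dimensions, user units are millimetres directly. The only transform is the Y-flip y_m = 167.967 − y_svg.

Shape 1 is a rectangle drawn with `<path>`. Its stroke #ff00ff means engrave at S244, F3727. After flipping Y the toolpath is (42.318,164.056) → (214.751,164.056) → (214.751,96.241) → (42.318,96.241) → (42.318,164.056), returning to the start.

Shape 2 is a circle drawn with `<circle>`. Its stroke #ff00ff means engrave at S244, F3727. After flipping Y the toolpath is (56.293,92.961) → (49.249,109.968) → (32.242,117.012) → (15.235,109.968) → (8.191,92.961) → (15.235,75.954) → (32.242,68.910) → (49.249,75.954) → (56.293,92.961), returning to the start.

Shape 3 is a regular polygon drawn with `<polygon>`. Its stroke #ff00ff means engrave at S244, F3727. After flipping Y the toolpath is (238.004,164.070) → (280.345,139.350) → (280.107,90.322) → (237.528,66.014) → (195.187,90.734) → (195.425,139.762) → (238.004,164.070), returning to the start.

Shape 4 is a regular polygon drawn with `<path>`. Its stroke #ff00ff means engrave at S244, F3727. After flipping Y the toolpath is (101.366,55.725) → (96.260,66.095) → (101.183,76.553) → (112.430,79.225) → (121.530,72.097) → (121.632,60.538) → (112.658,53.252) → (101.366,55.725), returning to the start.

G21
G90
G00 X42.318 Y164.056
M4 S244
G1 X214.751 Y164.056 F3727
G1 X214.751 Y96.241
G1 X42.318 Y96.241
G1 X42.318 Y164.056
M5
G00 X56.293 Y92.961
M4 S244
G1 X49.249 Y109.968 F3727
G1 X32.242 Y117.012
G1 X15.235 Y109.968
G1 X8.191 Y92.961
G1 X15.235 Y75.954
G1 X32.242 Y68.910
G1 X49.249 Y75.954
G1 X56.293 Y92.961
M5
G00 X238.004 Y164.070
M4 S244
G1 X280.345 Y139.350 F3727
G1 X280.107 Y90.322
G1 X237.528 Y66.014
G1 X195.187 Y90.734
G1 X195.425 Y139.762
G1 X238.004 Y164.070
M5
G00 X101.366 Y55.725
M4 S244
G1 X96.260 Y66.095 F3727
G1 X101.183 Y76.553
G1 X112.430 Y79.225
G1 X121.530 Y72.097
G1 X121.632 Y60.538
G1 X112.658 Y53.252
G1 X101.366 Y55.725
M5
G00 X0.000 Y0.000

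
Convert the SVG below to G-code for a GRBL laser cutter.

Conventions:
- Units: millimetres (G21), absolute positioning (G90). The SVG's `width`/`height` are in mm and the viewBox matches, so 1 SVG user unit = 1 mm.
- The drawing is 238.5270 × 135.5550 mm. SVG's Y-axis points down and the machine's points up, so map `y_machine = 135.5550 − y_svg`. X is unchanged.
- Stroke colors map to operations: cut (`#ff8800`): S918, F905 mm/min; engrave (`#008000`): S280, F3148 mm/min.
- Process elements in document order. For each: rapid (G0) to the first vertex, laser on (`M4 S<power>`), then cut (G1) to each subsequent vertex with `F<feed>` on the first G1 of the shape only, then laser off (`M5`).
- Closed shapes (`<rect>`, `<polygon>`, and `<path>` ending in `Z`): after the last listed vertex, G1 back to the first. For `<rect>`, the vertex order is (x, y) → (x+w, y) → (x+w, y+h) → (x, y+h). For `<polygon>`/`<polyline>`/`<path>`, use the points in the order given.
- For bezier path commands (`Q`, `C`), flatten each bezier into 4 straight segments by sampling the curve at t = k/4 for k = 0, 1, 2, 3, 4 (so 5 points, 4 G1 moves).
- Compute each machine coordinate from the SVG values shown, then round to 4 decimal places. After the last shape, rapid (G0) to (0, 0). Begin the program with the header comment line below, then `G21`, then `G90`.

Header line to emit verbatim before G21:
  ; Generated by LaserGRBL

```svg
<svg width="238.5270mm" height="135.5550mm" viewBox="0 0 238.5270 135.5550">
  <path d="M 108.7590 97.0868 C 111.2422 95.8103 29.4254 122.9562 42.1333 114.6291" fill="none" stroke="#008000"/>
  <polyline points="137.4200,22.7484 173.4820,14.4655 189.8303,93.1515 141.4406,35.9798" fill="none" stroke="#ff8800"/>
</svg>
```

; Generated by LaserGRBL
G21
G90
G0 X108.7590 Y38.4682
M4 S280
G1 X97.6093 Y35.0947 F3148
G1 X71.6119 Y27.0531
G1 X47.5316 Y20.3334
G1 X42.1333 Y20.9259
M5
G0 X137.4200 Y112.8066
M4 S918
G1 X173.4820 Y121.0895 F905
G1 X189.8303 Y42.4035
G1 X141.4406 Y99.5752
M5
G0 X0.0000 Y0.0000

Since the viewBox matches the mm dimensions, user units are millimetres directly. The only transform is the Y-flip y_m = 135.5550 − y_svg.

Shape 1 is a cubic bezier drawn with `<path>`. Its stroke #008000 means engrave at S280, F3148. After flipping Y the toolpath is (108.7590,38.4682) → (97.6093,35.0947) → (71.6119,27.0531) → (47.5316,20.3334) → (42.1333,20.9259).

Shape 2 is a open polyline drawn with `<polyline>`. Its stroke #ff8800 means cut at S918, F905. After flipping Y the toolpath is (137.4200,112.8066) → (173.4820,121.0895) → (189.8303,42.4035) → (141.4406,99.5752).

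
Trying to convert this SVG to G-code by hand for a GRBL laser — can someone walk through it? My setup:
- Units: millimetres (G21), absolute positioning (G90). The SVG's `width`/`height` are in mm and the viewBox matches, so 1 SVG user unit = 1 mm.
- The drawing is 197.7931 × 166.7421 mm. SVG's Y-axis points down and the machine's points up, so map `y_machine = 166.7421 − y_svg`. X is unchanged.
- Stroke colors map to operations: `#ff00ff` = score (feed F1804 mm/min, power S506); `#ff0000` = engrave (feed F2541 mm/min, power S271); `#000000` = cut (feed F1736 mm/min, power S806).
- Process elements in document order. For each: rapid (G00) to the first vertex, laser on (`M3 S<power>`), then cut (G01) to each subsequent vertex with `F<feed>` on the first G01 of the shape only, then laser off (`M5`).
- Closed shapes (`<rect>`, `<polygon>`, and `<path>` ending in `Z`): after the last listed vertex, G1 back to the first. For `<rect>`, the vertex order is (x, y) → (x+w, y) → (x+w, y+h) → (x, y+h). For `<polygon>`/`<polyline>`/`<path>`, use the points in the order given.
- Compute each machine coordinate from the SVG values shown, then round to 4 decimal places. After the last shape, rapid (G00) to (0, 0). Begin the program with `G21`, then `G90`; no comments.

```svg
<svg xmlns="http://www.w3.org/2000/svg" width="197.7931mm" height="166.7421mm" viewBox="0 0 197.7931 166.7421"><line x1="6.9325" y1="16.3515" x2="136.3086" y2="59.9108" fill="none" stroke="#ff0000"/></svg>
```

G21
G90
G00 X6.9325 Y150.3906
M3 S271
G01 X136.3086 Y106.8313 F2541
M5
G00 X0.0000 Y0.0000

Since the viewBox matches the mm dimensions, user units are millimetres directly. The only transform is the Y-flip y_m = 166.7421 − y_svg.

Shape 1 is a line segment drawn with `<line>`. Its stroke #ff0000 means engrave at S271, F2541. After flipping Y the toolpath is (6.9325,150.3906) → (136.3086,106.8313).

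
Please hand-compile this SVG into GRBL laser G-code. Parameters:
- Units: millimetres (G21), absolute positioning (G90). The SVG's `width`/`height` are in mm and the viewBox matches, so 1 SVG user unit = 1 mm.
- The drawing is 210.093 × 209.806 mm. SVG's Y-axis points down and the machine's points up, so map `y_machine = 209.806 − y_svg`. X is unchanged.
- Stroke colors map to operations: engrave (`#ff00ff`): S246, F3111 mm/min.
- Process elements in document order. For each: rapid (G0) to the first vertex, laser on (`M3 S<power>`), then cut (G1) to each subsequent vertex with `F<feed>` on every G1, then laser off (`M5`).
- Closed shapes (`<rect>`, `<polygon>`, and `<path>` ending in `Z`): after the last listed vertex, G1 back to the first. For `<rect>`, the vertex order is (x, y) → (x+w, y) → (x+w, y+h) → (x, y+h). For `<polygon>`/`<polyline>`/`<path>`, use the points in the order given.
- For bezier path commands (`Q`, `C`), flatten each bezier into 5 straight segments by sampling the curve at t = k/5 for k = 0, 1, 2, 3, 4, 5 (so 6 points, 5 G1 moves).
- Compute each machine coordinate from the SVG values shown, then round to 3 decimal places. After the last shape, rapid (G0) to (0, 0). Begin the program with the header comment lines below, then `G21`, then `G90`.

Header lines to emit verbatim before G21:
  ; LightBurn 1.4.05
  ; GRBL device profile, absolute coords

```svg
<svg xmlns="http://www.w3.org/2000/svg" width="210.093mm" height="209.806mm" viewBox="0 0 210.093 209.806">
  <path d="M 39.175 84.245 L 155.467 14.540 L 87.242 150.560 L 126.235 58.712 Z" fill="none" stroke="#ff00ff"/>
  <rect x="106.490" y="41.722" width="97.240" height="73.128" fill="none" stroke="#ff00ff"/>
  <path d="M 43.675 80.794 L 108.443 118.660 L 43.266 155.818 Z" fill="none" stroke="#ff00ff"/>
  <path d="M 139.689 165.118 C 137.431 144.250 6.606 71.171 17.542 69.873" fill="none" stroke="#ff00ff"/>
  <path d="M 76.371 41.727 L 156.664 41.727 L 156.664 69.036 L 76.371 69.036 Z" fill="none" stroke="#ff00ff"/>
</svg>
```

Since the viewBox matches the mm dimensions, user units are millimetres directly. The only transform is the Y-flip y_m = 209.806 − y_svg.

Shape 1 is a closed polygon drawn with `<path>`. Its stroke #ff00ff means engrave at S246, F3111. After flipping Y the toolpath is (39.175,125.561) → (155.467,195.266) → (87.242,59.246) → (126.235,151.094) → (39.175,125.561), returning to the start.

Shape 2 is a rectangle drawn with `<rect>`. Its stroke #ff00ff means engrave at S246, F3111. After flipping Y the toolpath is (106.490,168.084) → (203.730,168.084) → (203.730,94.956) → (106.490,94.956) → (106.490,168.084), returning to the start.

Shape 3 is a regular polygon drawn with `<path>`. Its stroke #ff00ff means engrave at S246, F3111. After flipping Y the toolpath is (43.675,129.012) → (108.443,91.146) → (43.266,53.988) → (43.675,129.012), returning to the start.

Shape 4 is a cubic bezier drawn with `<path>`. Its stroke #ff00ff means engrave at S246, F3111. After flipping Y the toolpath is (139.689,44.688) → (125.069,62.482) → (92.568,86.855) → (55.163,111.856) → (25.829,131.532) → (17.542,139.933).

Shape 5 is a rectangle drawn with `<path>`. Its stroke #ff00ff means engrave at S246, F3111. After flipping Y the toolpath is (76.371,168.079) → (156.664,168.079) → (156.664,140.770) → (76.371,140.770) → (76.371,168.079), returning to the start.

; LightBurn 1.4.05
; GRBL device profile, absolute coords
G21
G90
G0 X39.175 Y125.561
M3 S246
G1 X155.467 Y195.266 F3111
G1 X87.242 Y59.246 F3111
G1 X126.235 Y151.094 F3111
G1 X39.175 Y125.561 F3111
M5
G0 X106.490 Y168.084
M3 S246
G1 X203.730 Y168.084 F3111
G1 X203.730 Y94.956 F3111
G1 X106.490 Y94.956 F3111
G1 X106.490 Y168.084 F3111
M5
G0 X43.675 Y129.012
M3 S246
G1 X108.443 Y91.146 F3111
G1 X43.266 Y53.988 F3111
G1 X43.675 Y129.012 F3111
M5
G0 X139.689 Y44.688
M3 S246
G1 X125.069 Y62.482 F3111
G1 X92.568 Y86.855 F3111
G1 X55.163 Y111.856 F3111
G1 X25.829 Y131.532 F3111
G1 X17.542 Y139.933 F3111
M5
G0 X76.371 Y168.079
M3 S246
G1 X156.664 Y168.079 F3111
G1 X156.664 Y140.770 F3111
G1 X76.371 Y140.770 F3111
G1 X76.371 Y168.079 F3111
M5
G0 X0.000 Y0.000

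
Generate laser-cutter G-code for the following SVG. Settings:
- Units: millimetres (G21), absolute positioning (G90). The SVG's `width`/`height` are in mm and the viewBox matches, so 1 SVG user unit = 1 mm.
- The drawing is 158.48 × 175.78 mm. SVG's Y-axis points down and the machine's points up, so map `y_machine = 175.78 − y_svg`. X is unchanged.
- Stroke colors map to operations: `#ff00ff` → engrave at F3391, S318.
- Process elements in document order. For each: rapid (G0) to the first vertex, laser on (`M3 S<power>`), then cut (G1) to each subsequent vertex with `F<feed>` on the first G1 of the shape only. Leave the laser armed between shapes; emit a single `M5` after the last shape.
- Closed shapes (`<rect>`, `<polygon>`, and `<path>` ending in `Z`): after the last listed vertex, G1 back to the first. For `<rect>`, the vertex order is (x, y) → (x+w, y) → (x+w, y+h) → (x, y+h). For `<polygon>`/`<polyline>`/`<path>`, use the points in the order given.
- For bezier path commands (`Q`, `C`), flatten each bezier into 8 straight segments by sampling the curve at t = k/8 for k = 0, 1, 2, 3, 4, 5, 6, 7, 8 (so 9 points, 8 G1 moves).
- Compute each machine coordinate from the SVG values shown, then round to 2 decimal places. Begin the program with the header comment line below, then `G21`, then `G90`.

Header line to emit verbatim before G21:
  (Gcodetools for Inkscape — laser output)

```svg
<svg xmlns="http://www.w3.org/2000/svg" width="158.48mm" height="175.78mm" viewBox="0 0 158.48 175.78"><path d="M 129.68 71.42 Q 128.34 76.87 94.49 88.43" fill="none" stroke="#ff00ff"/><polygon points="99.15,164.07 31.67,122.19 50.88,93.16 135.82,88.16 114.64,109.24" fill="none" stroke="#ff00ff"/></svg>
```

Since the viewBox matches the mm dimensions, user units are millimetres directly. The only transform is the Y-flip y_m = 175.78 − y_svg.

Shape 1 is a quadratic bezier drawn with `<path>`. Its stroke #ff00ff means engrave at S318, F3391. After flipping Y the toolpath is (129.68,104.36) → (128.84,102.90) → (126.98,101.25) → (124.10,99.41) → (120.21,97.38) → (115.31,95.16) → (109.38,92.75) → (102.44,90.14) → (94.49,87.35).

Shape 2 is a closed polygon drawn with `<polygon>`. Its stroke #ff00ff means engrave at S318, F3391. After flipping Y the toolpath is (99.15,11.71) → (31.67,53.59) → (50.88,82.62) → (135.82,87.62) → (114.64,66.54) → (99.15,11.71), returning to the start.

(Gcodetools for Inkscape — laser output)
G21
G90
G0 X129.68 Y104.36
M3 S318
G1 X128.84 Y102.90 F3391
G1 X126.98 Y101.25
G1 X124.10 Y99.41
G1 X120.21 Y97.38
G1 X115.31 Y95.16
G1 X109.38 Y92.75
G1 X102.44 Y90.14
G1 X94.49 Y87.35
G0 X99.15 Y11.71
M3 S318
G1 X31.67 Y53.59 F3391
G1 X50.88 Y82.62
G1 X135.82 Y87.62
G1 X114.64 Y66.54
G1 X99.15 Y11.71
M5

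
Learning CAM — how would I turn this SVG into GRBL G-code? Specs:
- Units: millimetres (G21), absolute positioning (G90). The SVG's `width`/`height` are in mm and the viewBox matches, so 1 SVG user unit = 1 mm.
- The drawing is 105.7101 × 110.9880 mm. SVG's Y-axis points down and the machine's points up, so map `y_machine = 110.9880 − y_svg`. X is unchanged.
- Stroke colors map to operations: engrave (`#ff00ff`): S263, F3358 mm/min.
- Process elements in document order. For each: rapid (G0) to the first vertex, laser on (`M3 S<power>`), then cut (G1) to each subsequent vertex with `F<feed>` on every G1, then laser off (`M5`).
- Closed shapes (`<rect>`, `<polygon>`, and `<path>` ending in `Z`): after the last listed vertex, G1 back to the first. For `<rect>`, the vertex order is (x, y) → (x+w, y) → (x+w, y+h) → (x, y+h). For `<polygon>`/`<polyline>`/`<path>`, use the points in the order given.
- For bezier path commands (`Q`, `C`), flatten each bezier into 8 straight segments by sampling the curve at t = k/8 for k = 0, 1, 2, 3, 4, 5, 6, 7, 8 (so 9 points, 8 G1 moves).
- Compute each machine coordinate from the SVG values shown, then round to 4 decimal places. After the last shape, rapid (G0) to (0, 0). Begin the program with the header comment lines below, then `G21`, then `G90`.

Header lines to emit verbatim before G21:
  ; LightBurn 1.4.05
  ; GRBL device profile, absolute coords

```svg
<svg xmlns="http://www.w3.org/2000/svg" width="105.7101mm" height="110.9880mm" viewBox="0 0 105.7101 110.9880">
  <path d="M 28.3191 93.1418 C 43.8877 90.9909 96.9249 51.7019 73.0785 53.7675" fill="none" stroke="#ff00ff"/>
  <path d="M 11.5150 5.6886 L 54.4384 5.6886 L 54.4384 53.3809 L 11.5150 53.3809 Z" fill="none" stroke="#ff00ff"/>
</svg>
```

Since the viewBox matches the mm dimensions, user units are millimetres directly. The only transform is the Y-flip y_m = 110.9880 − y_svg.

Shape 1 is a cubic bezier drawn with `<path>`. Its stroke #ff00ff means engrave at S263, F3358. After flipping Y the toolpath is (28.3191,17.8462) → (35.6903,20.2403) → (45.2342,25.1963) → (55.6105,31.7943) → (65.4794,39.1145) → (73.5007,46.2371) → (78.3344,52.2422) → (78.6403,56.2099) → (73.0785,57.2205).

Shape 2 is a rectangle drawn with `<path>`. Its stroke #ff00ff means engrave at S263, F3358. After flipping Y the toolpath is (11.5150,105.2994) → (54.4384,105.2994) → (54.4384,57.6071) → (11.5150,57.6071) → (11.5150,105.2994), returning to the start.

; LightBurn 1.4.05
; GRBL device profile, absolute coords
G21
G90
G0 X28.3191 Y17.8462
M3 S263
G1 X35.6903 Y20.2403 F3358
G1 X45.2342 Y25.1963 F3358
G1 X55.6105 Y31.7943 F3358
G1 X65.4794 Y39.1145 F3358
G1 X73.5007 Y46.2371 F3358
G1 X78.3344 Y52.2422 F3358
G1 X78.6403 Y56.2099 F3358
G1 X73.0785 Y57.2205 F3358
M5
G0 X11.5150 Y105.2994
M3 S263
G1 X54.4384 Y105.2994 F3358
G1 X54.4384 Y57.6071 F3358
G1 X11.5150 Y57.6071 F3358
G1 X11.5150 Y105.2994 F3358
M5
G0 X0.0000 Y0.0000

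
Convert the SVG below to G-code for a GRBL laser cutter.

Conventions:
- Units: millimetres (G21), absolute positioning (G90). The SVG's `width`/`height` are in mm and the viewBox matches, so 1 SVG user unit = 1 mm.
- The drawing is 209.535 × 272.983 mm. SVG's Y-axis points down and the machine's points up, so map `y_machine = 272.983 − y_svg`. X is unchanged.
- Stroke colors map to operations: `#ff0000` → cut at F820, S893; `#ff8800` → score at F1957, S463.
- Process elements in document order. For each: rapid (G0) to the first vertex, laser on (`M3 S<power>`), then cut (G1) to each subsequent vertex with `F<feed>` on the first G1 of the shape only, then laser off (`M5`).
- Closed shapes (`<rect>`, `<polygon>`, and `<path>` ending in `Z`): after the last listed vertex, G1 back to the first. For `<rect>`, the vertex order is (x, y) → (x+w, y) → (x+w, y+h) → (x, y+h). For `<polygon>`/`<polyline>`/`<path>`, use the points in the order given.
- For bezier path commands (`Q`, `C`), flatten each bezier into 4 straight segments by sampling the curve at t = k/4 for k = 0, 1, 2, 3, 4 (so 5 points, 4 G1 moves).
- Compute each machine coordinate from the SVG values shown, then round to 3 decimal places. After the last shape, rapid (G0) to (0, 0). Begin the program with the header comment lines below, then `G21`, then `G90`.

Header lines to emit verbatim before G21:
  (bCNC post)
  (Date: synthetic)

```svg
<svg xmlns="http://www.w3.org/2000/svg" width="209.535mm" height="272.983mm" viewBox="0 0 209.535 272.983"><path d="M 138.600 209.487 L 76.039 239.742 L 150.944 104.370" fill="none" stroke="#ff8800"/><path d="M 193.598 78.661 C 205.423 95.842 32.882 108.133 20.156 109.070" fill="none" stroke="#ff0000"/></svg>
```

(bCNC post)
(Date: synthetic)
G21
G90
G0 X138.600 Y63.496
M3 S463
G1 X76.039 Y33.241 F1957
G1 X150.944 Y168.613
M5
G0 X193.598 Y194.322
M3 S893
G1 X173.276 Y182.454 F820
G1 X116.084 Y173.026
G1 X54.288 Y166.644
G1 X20.156 Y163.913
M5
G0 X0.000 Y0.000

Since the viewBox matches the mm dimensions, user units are millimetres directly. The only transform is the Y-flip y_m = 272.983 − y_svg.

Shape 1 is a open polyline drawn with `<path>`. Its stroke #ff8800 means score at S463, F1957. After flipping Y the toolpath is (138.600,63.496) → (76.039,33.241) → (150.944,168.613).

Shape 2 is a cubic bezier drawn with `<path>`. Its stroke #ff0000 means cut at S893, F820. After flipping Y the toolpath is (193.598,194.322) → (173.276,182.454) → (116.084,173.026) → (54.288,166.644) → (20.156,163.913).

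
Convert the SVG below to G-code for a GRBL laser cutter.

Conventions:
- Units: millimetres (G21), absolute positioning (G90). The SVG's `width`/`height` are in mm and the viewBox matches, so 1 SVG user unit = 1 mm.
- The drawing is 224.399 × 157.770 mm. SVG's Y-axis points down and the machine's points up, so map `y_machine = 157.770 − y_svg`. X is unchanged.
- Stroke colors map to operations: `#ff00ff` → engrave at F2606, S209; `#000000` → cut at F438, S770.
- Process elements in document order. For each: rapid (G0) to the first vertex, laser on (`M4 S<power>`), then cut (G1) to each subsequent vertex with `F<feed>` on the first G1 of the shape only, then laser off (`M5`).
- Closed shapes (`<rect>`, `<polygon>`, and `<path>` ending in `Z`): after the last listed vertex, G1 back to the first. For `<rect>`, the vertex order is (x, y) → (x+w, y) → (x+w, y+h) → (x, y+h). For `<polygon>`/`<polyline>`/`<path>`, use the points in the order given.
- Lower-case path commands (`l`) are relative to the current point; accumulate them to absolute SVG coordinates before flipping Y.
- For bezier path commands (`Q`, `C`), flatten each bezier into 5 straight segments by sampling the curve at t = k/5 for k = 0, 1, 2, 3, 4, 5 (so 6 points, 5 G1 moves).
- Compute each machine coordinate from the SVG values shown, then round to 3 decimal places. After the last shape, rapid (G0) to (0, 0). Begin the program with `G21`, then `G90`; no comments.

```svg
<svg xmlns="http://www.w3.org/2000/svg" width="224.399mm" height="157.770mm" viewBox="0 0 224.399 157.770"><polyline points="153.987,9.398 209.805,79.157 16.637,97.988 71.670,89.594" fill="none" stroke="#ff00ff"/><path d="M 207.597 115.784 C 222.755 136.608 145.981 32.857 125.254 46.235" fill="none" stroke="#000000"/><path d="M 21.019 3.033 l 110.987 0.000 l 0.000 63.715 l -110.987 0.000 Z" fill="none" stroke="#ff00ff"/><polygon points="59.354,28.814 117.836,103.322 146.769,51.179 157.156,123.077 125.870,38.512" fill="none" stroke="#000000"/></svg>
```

G21
G90
G0 X153.987 Y148.372
M4 S209
G1 X209.805 Y78.613 F2606
G1 X16.637 Y59.782
G1 X71.670 Y68.176
M5
G0 X207.597 Y41.986
M4 S770
G1 X206.844 Y42.507 F438
G1 X191.130 Y61.324
G1 X167.558 Y86.836
G1 X143.232 Y107.440
G1 X125.254 Y111.535
M5
G0 X21.019 Y154.737
M4 S209
G1 X132.006 Y154.737 F2606
G1 X132.006 Y91.022
G1 X21.019 Y91.022
G1 X21.019 Y154.737
M5
G0 X59.354 Y128.956
M4 S770
G1 X117.836 Y54.448 F438
G1 X146.769 Y106.591
G1 X157.156 Y34.693
G1 X125.870 Y119.258
G1 X59.354 Y128.956
M5
G0 X0.000 Y0.000

viewBox `0 0 224.399 157.770` with mm width/height → 1 unit = 1 mm. Flip: y_m = 157.770 − y_svg.

**Shape 1** — `<polyline>` open polyline, stroke `#ff00ff` → engrave (S209, F2606). Machine vertices: (153.987,148.372) → (209.805,78.613) → (16.637,59.782) → (71.670,68.176). Open path.

**Shape 2** — `<path>` cubic bezier, stroke `#000000` → cut (S770, F438). Control points (SVG): P0=(207.597,115.784), P1=(222.755,136.608), P2=(145.981,32.857), P3=(125.254,46.235); sampled at t=k/5. Machine vertices: (207.597,41.986) → (206.844,42.507) → (191.130,61.324) → (167.558,86.836) → (143.232,107.440) → (125.254,111.535). Open path.

**Shape 3** — `<path>` rectangle, stroke `#ff00ff` → engrave (S209, F2606). Machine vertices: (21.019,154.737) → (132.006,154.737) → (132.006,91.022) → (21.019,91.022) → (21.019,154.737). Closed: final G1 returns to the first vertex.

**Shape 4** — `<polygon>` closed polygon, stroke `#000000` → cut (S770, F438). Machine vertices: (59.354,128.956) → (117.836,54.448) → (146.769,106.591) → (157.156,34.693) → (125.870,119.258) → (59.354,128.956). Closed: final G1 returns to the first vertex.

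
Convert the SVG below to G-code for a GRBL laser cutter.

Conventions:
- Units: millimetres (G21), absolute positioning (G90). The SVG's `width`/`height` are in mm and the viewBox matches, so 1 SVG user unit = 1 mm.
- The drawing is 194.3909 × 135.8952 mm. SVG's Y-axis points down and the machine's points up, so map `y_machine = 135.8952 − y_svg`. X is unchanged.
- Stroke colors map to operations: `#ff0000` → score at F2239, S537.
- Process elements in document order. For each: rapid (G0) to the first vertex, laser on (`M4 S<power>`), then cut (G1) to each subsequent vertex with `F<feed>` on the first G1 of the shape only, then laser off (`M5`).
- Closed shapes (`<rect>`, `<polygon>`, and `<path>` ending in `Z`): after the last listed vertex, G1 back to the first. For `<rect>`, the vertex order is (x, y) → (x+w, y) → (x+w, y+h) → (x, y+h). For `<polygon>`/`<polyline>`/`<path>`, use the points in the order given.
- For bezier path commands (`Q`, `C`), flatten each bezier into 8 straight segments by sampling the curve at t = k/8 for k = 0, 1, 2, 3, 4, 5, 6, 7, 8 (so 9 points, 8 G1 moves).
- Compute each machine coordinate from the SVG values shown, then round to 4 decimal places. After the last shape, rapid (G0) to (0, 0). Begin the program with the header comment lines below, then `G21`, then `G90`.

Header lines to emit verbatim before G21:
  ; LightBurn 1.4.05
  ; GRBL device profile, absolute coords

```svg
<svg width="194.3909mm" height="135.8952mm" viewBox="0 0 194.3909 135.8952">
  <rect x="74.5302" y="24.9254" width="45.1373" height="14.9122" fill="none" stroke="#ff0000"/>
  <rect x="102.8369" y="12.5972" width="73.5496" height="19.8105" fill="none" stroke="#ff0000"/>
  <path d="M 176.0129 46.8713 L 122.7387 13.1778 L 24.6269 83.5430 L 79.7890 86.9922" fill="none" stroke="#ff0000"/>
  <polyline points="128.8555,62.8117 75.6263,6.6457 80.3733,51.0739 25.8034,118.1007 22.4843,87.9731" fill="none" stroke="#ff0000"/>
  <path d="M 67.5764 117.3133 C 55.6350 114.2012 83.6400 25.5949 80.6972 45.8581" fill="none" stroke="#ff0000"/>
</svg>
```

viewBox `0 0 194.3909 135.8952` with mm width/height → 1 unit = 1 mm. Flip: y_m = 135.8952 − y_svg.

**Shape 1** — `<rect>` rectangle, stroke `#ff0000` → score (S537, F2239). Machine vertices: (74.5302,110.9698) → (119.6675,110.9698) → (119.6675,96.0576) → (74.5302,96.0576) → (74.5302,110.9698). Closed: final G1 returns to the first vertex.

**Shape 2** — `<rect>` rectangle, stroke `#ff0000` → score (S537, F2239). Machine vertices: (102.8369,123.2980) → (176.3865,123.2980) → (176.3865,103.4875) → (102.8369,103.4875) → (102.8369,123.2980). Closed: final G1 returns to the first vertex.

**Shape 3** — `<path>` open polyline, stroke `#ff0000` → score (S537, F2239). Machine vertices: (176.0129,89.0239) → (122.7387,122.7174) → (24.6269,52.3522) → (79.7890,48.9030). Open path.

**Shape 4** — `<polyline>` open polyline, stroke `#ff0000` → score (S537, F2239). Machine vertices: (128.8555,73.0835) → (75.6263,129.2495) → (80.3733,84.8213) → (25.8034,17.7945) → (22.4843,47.9221). Open path.

**Shape 5** — `<path>` cubic bezier, stroke `#ff0000` → score (S537, F2239). Control points (SVG): P0=(67.5764,117.3133), P1=(55.6350,114.2012), P2=(83.6400,25.5949), P3=(80.6972,45.8581); sampled at t=k/8. Machine vertices: (67.5764,18.5819) → (64.8324,23.3769) → (65.0026,33.9092) → (67.2562,47.9012) → (70.7623,63.0752) → (74.6903,77.1535) → (78.2093,87.8584) → (80.4885,92.9122) → (80.6972,90.0371). Open path.

; LightBurn 1.4.05
; GRBL device profile, absolute coords
G21
G90
G0 X74.5302 Y110.9698
M4 S537
G1 X119.6675 Y110.9698 F2239
G1 X119.6675 Y96.0576
G1 X74.5302 Y96.0576
G1 X74.5302 Y110.9698
M5
G0 X102.8369 Y123.2980
M4 S537
G1 X176.3865 Y123.2980 F2239
G1 X176.3865 Y103.4875
G1 X102.8369 Y103.4875
G1 X102.8369 Y123.2980
M5
G0 X176.0129 Y89.0239
M4 S537
G1 X122.7387 Y122.7174 F2239
G1 X24.6269 Y52.3522
G1 X79.7890 Y48.9030
M5
G0 X128.8555 Y73.0835
M4 S537
G1 X75.6263 Y129.2495 F2239
G1 X80.3733 Y84.8213
G1 X25.8034 Y17.7945
G1 X22.4843 Y47.9221
M5
G0 X67.5764 Y18.5819
M4 S537
G1 X64.8324 Y23.3769 F2239
G1 X65.0026 Y33.9092
G1 X67.2562 Y47.9012
G1 X70.7623 Y63.0752
G1 X74.6903 Y77.1535
G1 X78.2093 Y87.8584
G1 X80.4885 Y92.9122
G1 X80.6972 Y90.0371
M5
G0 X0.0000 Y0.0000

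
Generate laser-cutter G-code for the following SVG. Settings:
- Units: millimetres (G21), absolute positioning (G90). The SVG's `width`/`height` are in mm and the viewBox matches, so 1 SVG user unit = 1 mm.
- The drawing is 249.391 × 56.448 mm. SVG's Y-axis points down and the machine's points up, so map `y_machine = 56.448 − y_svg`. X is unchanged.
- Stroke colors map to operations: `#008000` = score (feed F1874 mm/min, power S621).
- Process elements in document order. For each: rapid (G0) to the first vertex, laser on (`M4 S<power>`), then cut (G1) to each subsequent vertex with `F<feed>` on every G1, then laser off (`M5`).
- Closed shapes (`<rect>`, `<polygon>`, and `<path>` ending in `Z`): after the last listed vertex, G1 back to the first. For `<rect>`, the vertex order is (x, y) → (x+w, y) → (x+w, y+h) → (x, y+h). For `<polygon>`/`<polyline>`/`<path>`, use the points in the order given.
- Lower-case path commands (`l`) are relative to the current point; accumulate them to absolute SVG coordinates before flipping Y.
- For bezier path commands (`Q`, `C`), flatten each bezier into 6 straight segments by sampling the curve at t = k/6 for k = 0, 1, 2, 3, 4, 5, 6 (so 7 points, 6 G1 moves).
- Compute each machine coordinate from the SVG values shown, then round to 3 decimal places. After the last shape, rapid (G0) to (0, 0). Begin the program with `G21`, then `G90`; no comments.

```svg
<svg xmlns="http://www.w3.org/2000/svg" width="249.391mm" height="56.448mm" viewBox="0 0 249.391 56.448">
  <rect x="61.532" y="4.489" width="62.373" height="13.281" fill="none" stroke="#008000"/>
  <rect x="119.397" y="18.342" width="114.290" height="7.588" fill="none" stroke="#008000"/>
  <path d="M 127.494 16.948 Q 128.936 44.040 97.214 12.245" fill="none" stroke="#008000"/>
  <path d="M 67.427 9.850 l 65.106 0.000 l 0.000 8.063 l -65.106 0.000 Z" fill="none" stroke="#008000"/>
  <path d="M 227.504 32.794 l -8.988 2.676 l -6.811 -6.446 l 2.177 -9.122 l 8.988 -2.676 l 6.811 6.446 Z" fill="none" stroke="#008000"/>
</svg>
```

1 u = 1 mm; y_m = 56.448 − y.

[1] `<rect>` rectangle, #008000→score S621 F1874: (61.532,51.959) → (123.905,51.959) → (123.905,38.678) → (61.532,38.678) → (61.532,51.959) (closed)

[2] `<rect>` rectangle, #008000→score S621 F1874: (119.397,38.106) → (233.687,38.106) → (233.687,30.518) → (119.397,30.518) → (119.397,38.106) (closed)

[3] `<path>` quadratic bezier, #008000→score S621 F1874: (127.494,39.500) → (127.053,32.105) → (124.770,27.982) → (120.645,27.130) → (114.677,29.549) → (106.867,35.240) → (97.214,44.203)

[4] `<path>` rectangle, #008000→score S621 F1874: (67.427,46.598) → (132.533,46.598) → (132.533,38.535) → (67.427,38.535) → (67.427,46.598) (closed)

[5] `<path>` regular polygon, #008000→score S621 F1874: (227.504,23.654) → (218.516,20.978) → (211.705,27.424) → (213.882,36.546) → (222.870,39.222) → (229.681,32.776) → (227.504,23.654) (closed)

G21
G90
G0 X61.532 Y51.959
M4 S621
G1 X123.905 Y51.959 F1874
G1 X123.905 Y38.678 F1874
G1 X61.532 Y38.678 F1874
G1 X61.532 Y51.959 F1874
M5
G0 X119.397 Y38.106
M4 S621
G1 X233.687 Y38.106 F1874
G1 X233.687 Y30.518 F1874
G1 X119.397 Y30.518 F1874
G1 X119.397 Y38.106 F1874
M5
G0 X127.494 Y39.500
M4 S621
G1 X127.053 Y32.105 F1874
G1 X124.770 Y27.982 F1874
G1 X120.645 Y27.130 F1874
G1 X114.677 Y29.549 F1874
G1 X106.867 Y35.240 F1874
G1 X97.214 Y44.203 F1874
M5
G0 X67.427 Y46.598
M4 S621
G1 X132.533 Y46.598 F1874
G1 X132.533 Y38.535 F1874
G1 X67.427 Y38.535 F1874
G1 X67.427 Y46.598 F1874
M5
G0 X227.504 Y23.654
M4 S621
G1 X218.516 Y20.978 F1874
G1 X211.705 Y27.424 F1874
G1 X213.882 Y36.546 F1874
G1 X222.870 Y39.222 F1874
G1 X229.681 Y32.776 F1874
G1 X227.504 Y23.654 F1874
M5
G0 X0.000 Y0.000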